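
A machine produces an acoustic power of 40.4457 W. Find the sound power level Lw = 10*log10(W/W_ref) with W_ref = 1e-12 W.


W / W_ref = 40.4457 / 1e-12 = 4.04457e+13
Lw = 10 * log10(4.04457e+13) = 136.07 dB


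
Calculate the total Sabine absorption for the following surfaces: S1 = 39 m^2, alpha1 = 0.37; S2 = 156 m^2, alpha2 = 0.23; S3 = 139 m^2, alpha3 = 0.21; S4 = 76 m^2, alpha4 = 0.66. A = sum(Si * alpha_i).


39 * 0.37 = 14.43
156 * 0.23 = 35.88
139 * 0.21 = 29.19
76 * 0.66 = 50.16
A_total = 14.43 + 35.88 + 29.19 + 50.16 = 129.66 m^2


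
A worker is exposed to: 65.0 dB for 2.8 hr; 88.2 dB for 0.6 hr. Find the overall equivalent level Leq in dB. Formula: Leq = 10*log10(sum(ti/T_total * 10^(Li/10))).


T_total = 2.8 + 0.6 = 3.4 hr
(2.8/3.4) * 10^(65.0/10) = 2.60423e+06
(0.6/3.4) * 10^(88.2/10) = 1.16593e+08
Sum = 2.60423e+06 + 1.16593e+08 = 1.19197e+08
Leq = 10*log10(1.19197e+08) = 80.763 dB


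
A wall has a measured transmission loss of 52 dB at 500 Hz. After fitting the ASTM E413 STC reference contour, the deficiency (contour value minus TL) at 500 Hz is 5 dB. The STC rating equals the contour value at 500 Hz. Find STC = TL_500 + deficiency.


By ASTM E413, STC = value of the fitted reference contour at 500 Hz.
Contour value at 500 Hz = TL_500 + deficiency = 52 + 5 = 57
STC = 57


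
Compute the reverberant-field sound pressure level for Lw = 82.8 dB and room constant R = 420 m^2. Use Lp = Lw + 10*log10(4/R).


4/R = 4/420 = 0.00952381
Lp = 82.8 + 10*log10(0.00952381) = 62.588 dB


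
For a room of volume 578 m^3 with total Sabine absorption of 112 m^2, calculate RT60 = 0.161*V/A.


RT60 = 0.161 * 578 / 112 = 0.83088 s


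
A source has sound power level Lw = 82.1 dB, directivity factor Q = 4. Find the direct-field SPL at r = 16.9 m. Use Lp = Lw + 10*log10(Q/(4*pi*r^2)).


4*pi*r^2 = 4*pi*16.9^2 = 3589.08 m^2
Q / (4*pi*r^2) = 4 / 3589.08 = 0.00111449
Lp = 82.1 + 10*log10(0.00111449) = 52.571 dB


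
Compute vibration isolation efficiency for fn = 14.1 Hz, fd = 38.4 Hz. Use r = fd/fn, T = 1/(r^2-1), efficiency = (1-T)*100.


r = 38.4 / 14.1 = 2.7234
r^2 - 1 = 2.7234^2 - 1 = 6.41691
T = 1/6.41691 = 0.155838
Efficiency = (1 - 0.155838)*100 = 84.416 %


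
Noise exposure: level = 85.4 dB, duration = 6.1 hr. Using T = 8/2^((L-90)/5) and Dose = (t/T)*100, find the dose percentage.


T_allowed = 8 / 2^((85.4 - 90)/5) = 15.1369 hr
Dose = 6.1 / 15.1369 * 100 = 40.299 %


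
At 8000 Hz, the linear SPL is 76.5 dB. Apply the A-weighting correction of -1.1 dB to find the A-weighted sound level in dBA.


A-weighting table: 8000 Hz -> -1.1 dB correction
SPL_A = SPL + correction = 76.5 + (-1.1) = 75.4 dBA


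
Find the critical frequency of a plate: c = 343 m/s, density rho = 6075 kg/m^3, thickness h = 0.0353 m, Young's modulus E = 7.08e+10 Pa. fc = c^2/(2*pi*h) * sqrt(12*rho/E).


12*rho/E = 12*6075/7.08e+10 = 1.02966e-06
sqrt(12*rho/E) = sqrt(1.02966e-06) = 0.00101472
c^2/(2*pi*h) = 343^2/(2*pi*0.0353) = 530437
fc = 530437 * 0.00101472 = 538.25 Hz


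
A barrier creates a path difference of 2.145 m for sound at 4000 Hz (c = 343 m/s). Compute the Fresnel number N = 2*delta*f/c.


N = 2*delta*f/c = 2*delta/lambda, where lambda = c/f
lambda = 343 / 4000 = 0.08575 m
N = 2 * 2.145 / 0.08575 = 50.029


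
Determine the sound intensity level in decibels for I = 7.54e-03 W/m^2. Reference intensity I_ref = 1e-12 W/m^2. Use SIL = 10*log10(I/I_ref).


I / I_ref = 7.54e-03 / 1e-12 = 7.54e+09
SIL = 10 * log10(7.54e+09) = 98.774 dB


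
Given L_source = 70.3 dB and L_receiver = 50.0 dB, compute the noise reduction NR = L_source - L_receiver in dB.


NR = L_source - L_receiver (difference between source and receiving room levels)
NR = 70.3 - 50.0 = 20.3 dB


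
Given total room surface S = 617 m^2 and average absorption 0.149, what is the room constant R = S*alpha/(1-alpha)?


R = 617 * 0.149 / (1 - 0.149) = 108.03 m^2


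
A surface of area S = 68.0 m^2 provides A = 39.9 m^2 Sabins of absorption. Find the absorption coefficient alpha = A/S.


Absorption coefficient = absorbed power / incident power
alpha = A / S = 39.9 / 68.0 = 0.58676


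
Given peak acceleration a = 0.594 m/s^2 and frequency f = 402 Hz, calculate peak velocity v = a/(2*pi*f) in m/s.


omega = 2*pi*f = 2*pi*402 = 2525.84 rad/s
v = a / omega = 0.594 / 2525.84 = 0.00023517 m/s


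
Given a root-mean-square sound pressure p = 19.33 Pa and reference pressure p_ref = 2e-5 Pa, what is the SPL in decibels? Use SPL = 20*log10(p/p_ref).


p / p_ref = 19.33 / 2e-5 = 966500
SPL = 20 * log10(966500) = 119.7 dB


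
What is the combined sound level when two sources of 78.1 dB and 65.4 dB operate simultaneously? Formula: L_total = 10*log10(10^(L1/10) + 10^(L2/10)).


10^(78.1/10) = 6.45654e+07
10^(65.4/10) = 3.46737e+06
Sum = 6.45654e+07 + 3.46737e+06 = 6.80328e+07
L_total = 10*log10(6.80328e+07) = 78.327 dB


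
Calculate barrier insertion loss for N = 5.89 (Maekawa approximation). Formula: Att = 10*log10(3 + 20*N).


3 + 20*N = 3 + 20*5.89 = 120.8
Att = 10*log10(120.8) = 20.821 dB


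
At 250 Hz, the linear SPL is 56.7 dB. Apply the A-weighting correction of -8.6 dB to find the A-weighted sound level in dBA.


A-weighting table: 250 Hz -> -8.6 dB correction
SPL_A = SPL + correction = 56.7 + (-8.6) = 48.1 dBA


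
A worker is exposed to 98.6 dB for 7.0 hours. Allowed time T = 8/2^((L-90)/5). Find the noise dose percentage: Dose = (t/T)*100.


T_allowed = 8 / 2^((98.6 - 90)/5) = 2.42839 hr
Dose = 7.0 / 2.42839 * 100 = 288.26 %


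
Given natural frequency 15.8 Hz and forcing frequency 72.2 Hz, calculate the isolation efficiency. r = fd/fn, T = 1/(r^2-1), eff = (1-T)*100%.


r = 72.2 / 15.8 = 4.56962
r^2 - 1 = 4.56962^2 - 1 = 19.8814
T = 1/19.8814 = 0.0502983
Efficiency = (1 - 0.0502983)*100 = 94.97 %


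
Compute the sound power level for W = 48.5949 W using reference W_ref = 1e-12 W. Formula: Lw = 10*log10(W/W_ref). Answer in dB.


W / W_ref = 48.5949 / 1e-12 = 4.85949e+13
Lw = 10 * log10(4.85949e+13) = 136.87 dB


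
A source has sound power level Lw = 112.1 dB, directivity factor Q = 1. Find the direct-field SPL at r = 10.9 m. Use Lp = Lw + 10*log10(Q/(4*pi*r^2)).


4*pi*r^2 = 4*pi*10.9^2 = 1493.01 m^2
Q / (4*pi*r^2) = 1 / 1493.01 = 0.000669788
Lp = 112.1 + 10*log10(0.000669788) = 80.359 dB


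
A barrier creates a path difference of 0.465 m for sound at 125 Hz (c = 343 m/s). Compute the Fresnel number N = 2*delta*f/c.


N = 2*delta*f/c = 2*delta/lambda, where lambda = c/f
lambda = 343 / 125 = 2.744 m
N = 2 * 0.465 / 2.744 = 0.33892


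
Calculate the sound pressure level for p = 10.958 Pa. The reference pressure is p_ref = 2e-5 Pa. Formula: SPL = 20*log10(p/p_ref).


p / p_ref = 10.958 / 2e-5 = 547900
SPL = 20 * log10(547900) = 114.77 dB


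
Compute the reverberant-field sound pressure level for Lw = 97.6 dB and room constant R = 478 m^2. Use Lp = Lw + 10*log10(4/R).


4/R = 4/478 = 0.0083682
Lp = 97.6 + 10*log10(0.0083682) = 76.826 dB


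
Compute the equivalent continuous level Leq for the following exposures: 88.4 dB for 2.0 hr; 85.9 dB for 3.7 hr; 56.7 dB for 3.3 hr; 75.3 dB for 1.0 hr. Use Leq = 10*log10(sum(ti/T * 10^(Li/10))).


T_total = 2.0 + 3.7 + 3.3 + 1.0 = 10.0 hr
(2.0/10.0) * 10^(88.4/10) = 1.38366e+08
(3.7/10.0) * 10^(85.9/10) = 1.43947e+08
(3.3/10.0) * 10^(56.7/10) = 154353
(1.0/10.0) * 10^(75.3/10) = 3.38844e+06
Sum = 1.38366e+08 + 1.43947e+08 + 154353 + 3.38844e+06 = 2.85856e+08
Leq = 10*log10(2.85856e+08) = 84.561 dB


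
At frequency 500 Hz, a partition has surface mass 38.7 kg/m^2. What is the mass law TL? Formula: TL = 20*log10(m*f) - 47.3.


m * f = 38.7 * 500 = 19350
20*log10(19350) = 85.7336 dB
TL = 85.7336 - 47.3 = 38.434 dB


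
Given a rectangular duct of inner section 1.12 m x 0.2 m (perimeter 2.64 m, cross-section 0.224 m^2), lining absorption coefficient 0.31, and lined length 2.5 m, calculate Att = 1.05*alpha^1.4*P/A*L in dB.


alpha^1.4 = 0.31^1.4 = 0.194047
Attenuation rate = 1.05 * alpha^1.4 * P / A
= 1.05 * 0.194047 * 2.64 / 0.224 = 2.40133 dB/m
Total Att = 2.40133 * 2.5 = 6.0033 dB


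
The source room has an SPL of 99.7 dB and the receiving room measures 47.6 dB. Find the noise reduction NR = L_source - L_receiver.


NR = L_source - L_receiver (difference between source and receiving room levels)
NR = 99.7 - 47.6 = 52.1 dB


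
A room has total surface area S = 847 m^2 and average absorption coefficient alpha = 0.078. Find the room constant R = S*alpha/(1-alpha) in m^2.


R = 847 * 0.078 / (1 - 0.078) = 71.655 m^2


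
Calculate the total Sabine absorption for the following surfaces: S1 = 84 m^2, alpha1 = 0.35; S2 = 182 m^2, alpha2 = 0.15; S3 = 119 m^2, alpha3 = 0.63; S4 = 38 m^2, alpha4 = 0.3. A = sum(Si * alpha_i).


84 * 0.35 = 29.4
182 * 0.15 = 27.3
119 * 0.63 = 74.97
38 * 0.3 = 11.4
A_total = 29.4 + 27.3 + 74.97 + 11.4 = 143.07 m^2


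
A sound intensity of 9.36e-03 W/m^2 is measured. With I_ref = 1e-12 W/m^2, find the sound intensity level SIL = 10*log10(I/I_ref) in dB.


I / I_ref = 9.36e-03 / 1e-12 = 9.36e+09
SIL = 10 * log10(9.36e+09) = 99.713 dB


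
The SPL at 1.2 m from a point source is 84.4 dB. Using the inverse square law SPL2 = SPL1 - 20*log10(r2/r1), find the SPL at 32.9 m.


r2/r1 = 32.9/1.2 = 27.4167
Correction = 20*log10(27.4167) = 28.7603 dB
SPL2 = 84.4 - 28.7603 = 55.64 dB


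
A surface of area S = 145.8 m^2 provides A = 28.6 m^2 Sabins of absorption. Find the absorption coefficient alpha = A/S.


Absorption coefficient = absorbed power / incident power
alpha = A / S = 28.6 / 145.8 = 0.19616


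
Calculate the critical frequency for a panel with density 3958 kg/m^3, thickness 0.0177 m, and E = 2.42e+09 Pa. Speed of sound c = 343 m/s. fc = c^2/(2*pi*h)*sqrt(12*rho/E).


12*rho/E = 12*3958/2.42e+09 = 1.96264e-05
sqrt(12*rho/E) = sqrt(1.96264e-05) = 0.00443017
c^2/(2*pi*h) = 343^2/(2*pi*0.0177) = 1.05788e+06
fc = 1.05788e+06 * 0.00443017 = 4686.6 Hz


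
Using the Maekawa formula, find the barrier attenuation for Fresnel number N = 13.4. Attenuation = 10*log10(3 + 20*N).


3 + 20*N = 3 + 20*13.4 = 271
Att = 10*log10(271) = 24.33 dB


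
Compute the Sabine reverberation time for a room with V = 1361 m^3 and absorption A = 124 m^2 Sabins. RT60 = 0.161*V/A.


RT60 = 0.161 * 1361 / 124 = 1.7671 s


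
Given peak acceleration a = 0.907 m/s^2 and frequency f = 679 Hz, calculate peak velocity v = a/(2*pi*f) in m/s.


omega = 2*pi*f = 2*pi*679 = 4266.28 rad/s
v = a / omega = 0.907 / 4266.28 = 0.0002126 m/s


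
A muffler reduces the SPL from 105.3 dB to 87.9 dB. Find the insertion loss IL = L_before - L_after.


Insertion loss = SPL without muffler - SPL with muffler
IL = 105.3 - 87.9 = 17.4 dB


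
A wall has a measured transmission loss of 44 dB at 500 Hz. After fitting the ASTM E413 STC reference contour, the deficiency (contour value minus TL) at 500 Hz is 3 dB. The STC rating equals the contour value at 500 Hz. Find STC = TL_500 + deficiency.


By ASTM E413, STC = value of the fitted reference contour at 500 Hz.
Contour value at 500 Hz = TL_500 + deficiency = 44 + 3 = 47
STC = 47


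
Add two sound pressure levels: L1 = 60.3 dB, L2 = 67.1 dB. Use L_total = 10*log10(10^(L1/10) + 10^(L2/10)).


10^(60.3/10) = 1.07152e+06
10^(67.1/10) = 5.12861e+06
Sum = 1.07152e+06 + 5.12861e+06 = 6.20013e+06
L_total = 10*log10(6.20013e+06) = 67.924 dB


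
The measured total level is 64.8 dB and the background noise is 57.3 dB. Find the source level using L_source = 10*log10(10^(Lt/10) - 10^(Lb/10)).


10^(64.8/10) = 3.01995e+06
10^(57.3/10) = 537032
Difference = 3.01995e+06 - 537032 = 2.48292e+06
L_source = 10*log10(2.48292e+06) = 63.95 dB


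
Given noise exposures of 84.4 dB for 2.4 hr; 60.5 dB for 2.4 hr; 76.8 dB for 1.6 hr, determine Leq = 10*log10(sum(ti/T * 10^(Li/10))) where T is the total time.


T_total = 2.4 + 2.4 + 1.6 = 6.4 hr
(2.4/6.4) * 10^(84.4/10) = 1.03284e+08
(2.4/6.4) * 10^(60.5/10) = 420757
(1.6/6.4) * 10^(76.8/10) = 1.19658e+07
Sum = 1.03284e+08 + 420757 + 1.19658e+07 = 1.15671e+08
Leq = 10*log10(1.15671e+08) = 80.632 dB


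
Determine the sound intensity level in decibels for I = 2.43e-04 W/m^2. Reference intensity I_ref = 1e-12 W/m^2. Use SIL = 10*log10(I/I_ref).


I / I_ref = 2.43e-04 / 1e-12 = 2.43e+08
SIL = 10 * log10(2.43e+08) = 83.856 dB


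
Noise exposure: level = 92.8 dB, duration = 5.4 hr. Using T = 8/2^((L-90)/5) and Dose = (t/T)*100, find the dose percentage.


T_allowed = 8 / 2^((92.8 - 90)/5) = 5.42642 hr
Dose = 5.4 / 5.42642 * 100 = 99.513 %


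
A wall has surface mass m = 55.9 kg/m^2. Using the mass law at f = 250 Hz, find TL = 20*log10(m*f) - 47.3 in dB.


m * f = 55.9 * 250 = 13975
20*log10(13975) = 82.907 dB
TL = 82.907 - 47.3 = 35.607 dB


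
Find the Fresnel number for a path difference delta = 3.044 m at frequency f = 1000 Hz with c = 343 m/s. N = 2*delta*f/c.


N = 2*delta*f/c = 2*delta/lambda, where lambda = c/f
lambda = 343 / 1000 = 0.343 m
N = 2 * 3.044 / 0.343 = 17.749


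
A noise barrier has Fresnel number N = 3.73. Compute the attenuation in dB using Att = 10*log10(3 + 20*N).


3 + 20*N = 3 + 20*3.73 = 77.6
Att = 10*log10(77.6) = 18.899 dB


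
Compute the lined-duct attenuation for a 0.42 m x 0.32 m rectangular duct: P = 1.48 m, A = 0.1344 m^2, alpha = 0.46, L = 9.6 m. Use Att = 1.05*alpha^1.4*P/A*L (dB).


alpha^1.4 = 0.46^1.4 = 0.337179
Attenuation rate = 1.05 * alpha^1.4 * P / A
= 1.05 * 0.337179 * 1.48 / 0.1344 = 3.89863 dB/m
Total Att = 3.89863 * 9.6 = 37.427 dB


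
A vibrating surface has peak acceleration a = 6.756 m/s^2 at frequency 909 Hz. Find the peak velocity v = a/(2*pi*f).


omega = 2*pi*f = 2*pi*909 = 5711.42 rad/s
v = a / omega = 6.756 / 5711.42 = 0.0011829 m/s


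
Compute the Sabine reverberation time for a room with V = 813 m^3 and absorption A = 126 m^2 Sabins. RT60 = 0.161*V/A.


RT60 = 0.161 * 813 / 126 = 1.0388 s


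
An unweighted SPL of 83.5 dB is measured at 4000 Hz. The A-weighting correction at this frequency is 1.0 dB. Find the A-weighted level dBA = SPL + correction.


A-weighting table: 4000 Hz -> 1.0 dB correction
SPL_A = SPL + correction = 83.5 + (1.0) = 84.5 dBA


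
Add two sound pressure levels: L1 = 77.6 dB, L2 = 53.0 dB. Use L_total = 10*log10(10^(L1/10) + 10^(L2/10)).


10^(77.6/10) = 5.7544e+07
10^(53.0/10) = 199526
Sum = 5.7544e+07 + 199526 = 5.77435e+07
L_total = 10*log10(5.77435e+07) = 77.615 dB


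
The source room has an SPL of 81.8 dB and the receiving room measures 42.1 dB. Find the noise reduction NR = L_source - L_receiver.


NR = L_source - L_receiver (difference between source and receiving room levels)
NR = 81.8 - 42.1 = 39.7 dB


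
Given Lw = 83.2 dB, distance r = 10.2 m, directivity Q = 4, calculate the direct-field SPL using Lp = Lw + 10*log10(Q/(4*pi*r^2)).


4*pi*r^2 = 4*pi*10.2^2 = 1307.41 m^2
Q / (4*pi*r^2) = 4 / 1307.41 = 0.00305948
Lp = 83.2 + 10*log10(0.00305948) = 58.056 dB


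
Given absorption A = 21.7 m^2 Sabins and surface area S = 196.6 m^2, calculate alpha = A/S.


Absorption coefficient = absorbed power / incident power
alpha = A / S = 21.7 / 196.6 = 0.11038


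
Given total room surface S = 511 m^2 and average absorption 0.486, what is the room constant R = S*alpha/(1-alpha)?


R = 511 * 0.486 / (1 - 0.486) = 483.16 m^2


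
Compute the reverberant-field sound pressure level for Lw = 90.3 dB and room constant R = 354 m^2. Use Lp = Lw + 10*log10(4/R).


4/R = 4/354 = 0.0112994
Lp = 90.3 + 10*log10(0.0112994) = 70.831 dB


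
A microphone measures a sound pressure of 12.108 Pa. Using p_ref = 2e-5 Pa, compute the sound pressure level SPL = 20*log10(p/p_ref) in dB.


p / p_ref = 12.108 / 2e-5 = 605400
SPL = 20 * log10(605400) = 115.64 dB


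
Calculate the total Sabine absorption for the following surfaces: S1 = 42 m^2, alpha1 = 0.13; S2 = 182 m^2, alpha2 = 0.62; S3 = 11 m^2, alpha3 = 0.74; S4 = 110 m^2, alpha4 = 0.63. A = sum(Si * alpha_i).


42 * 0.13 = 5.46
182 * 0.62 = 112.84
11 * 0.74 = 8.14
110 * 0.63 = 69.3
A_total = 5.46 + 112.84 + 8.14 + 69.3 = 195.74 m^2


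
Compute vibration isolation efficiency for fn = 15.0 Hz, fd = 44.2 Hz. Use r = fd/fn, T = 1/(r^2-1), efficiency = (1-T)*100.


r = 44.2 / 15.0 = 2.94667
r^2 - 1 = 2.94667^2 - 1 = 7.68286
T = 1/7.68286 = 0.13016
Efficiency = (1 - 0.13016)*100 = 86.984 %


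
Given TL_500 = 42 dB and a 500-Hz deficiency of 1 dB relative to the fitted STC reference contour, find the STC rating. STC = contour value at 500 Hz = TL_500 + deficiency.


By ASTM E413, STC = value of the fitted reference contour at 500 Hz.
Contour value at 500 Hz = TL_500 + deficiency = 42 + 1 = 43
STC = 43


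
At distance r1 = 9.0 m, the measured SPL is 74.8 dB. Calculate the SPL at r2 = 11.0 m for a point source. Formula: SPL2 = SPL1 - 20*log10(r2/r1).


r2/r1 = 11.0/9.0 = 1.22222
Correction = 20*log10(1.22222) = 1.74299 dB
SPL2 = 74.8 - 1.74299 = 73.057 dB


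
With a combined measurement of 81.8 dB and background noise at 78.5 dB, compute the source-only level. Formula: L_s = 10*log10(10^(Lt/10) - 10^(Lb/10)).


10^(81.8/10) = 1.51356e+08
10^(78.5/10) = 7.07946e+07
Difference = 1.51356e+08 - 7.07946e+07 = 8.05614e+07
L_source = 10*log10(8.05614e+07) = 79.061 dB


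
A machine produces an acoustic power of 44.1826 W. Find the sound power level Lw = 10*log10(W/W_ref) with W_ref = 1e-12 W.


W / W_ref = 44.1826 / 1e-12 = 4.41826e+13
Lw = 10 * log10(4.41826e+13) = 136.45 dB


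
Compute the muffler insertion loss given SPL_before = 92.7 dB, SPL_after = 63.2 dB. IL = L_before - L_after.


Insertion loss = SPL without muffler - SPL with muffler
IL = 92.7 - 63.2 = 29.5 dB


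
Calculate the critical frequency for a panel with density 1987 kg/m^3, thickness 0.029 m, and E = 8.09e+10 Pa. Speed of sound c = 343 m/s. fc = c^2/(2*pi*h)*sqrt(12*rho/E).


12*rho/E = 12*1987/8.09e+10 = 2.94734e-07
sqrt(12*rho/E) = sqrt(2.94734e-07) = 0.000542894
c^2/(2*pi*h) = 343^2/(2*pi*0.029) = 645670
fc = 645670 * 0.000542894 = 350.53 Hz


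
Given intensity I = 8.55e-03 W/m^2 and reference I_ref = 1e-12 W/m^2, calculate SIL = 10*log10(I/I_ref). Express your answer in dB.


I / I_ref = 8.55e-03 / 1e-12 = 8.55e+09
SIL = 10 * log10(8.55e+09) = 99.32 dB


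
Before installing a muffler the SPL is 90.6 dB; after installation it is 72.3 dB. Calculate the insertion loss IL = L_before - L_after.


Insertion loss = SPL without muffler - SPL with muffler
IL = 90.6 - 72.3 = 18.3 dB


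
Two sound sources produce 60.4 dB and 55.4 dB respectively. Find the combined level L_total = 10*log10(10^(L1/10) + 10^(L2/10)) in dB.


10^(60.4/10) = 1.09648e+06
10^(55.4/10) = 346737
Sum = 1.09648e+06 + 346737 = 1.44322e+06
L_total = 10*log10(1.44322e+06) = 61.593 dB


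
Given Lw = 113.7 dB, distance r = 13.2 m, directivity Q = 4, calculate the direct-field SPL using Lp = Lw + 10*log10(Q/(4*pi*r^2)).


4*pi*r^2 = 4*pi*13.2^2 = 2189.56 m^2
Q / (4*pi*r^2) = 4 / 2189.56 = 0.00182685
Lp = 113.7 + 10*log10(0.00182685) = 86.317 dB


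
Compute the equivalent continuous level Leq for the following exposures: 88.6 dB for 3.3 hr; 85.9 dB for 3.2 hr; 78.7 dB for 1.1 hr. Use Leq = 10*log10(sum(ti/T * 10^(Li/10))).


T_total = 3.3 + 3.2 + 1.1 = 7.6 hr
(3.3/7.6) * 10^(88.6/10) = 3.14558e+08
(3.2/7.6) * 10^(85.9/10) = 1.63808e+08
(1.1/7.6) * 10^(78.7/10) = 1.07295e+07
Sum = 3.14558e+08 + 1.63808e+08 + 1.07295e+07 = 4.89096e+08
Leq = 10*log10(4.89096e+08) = 86.894 dB


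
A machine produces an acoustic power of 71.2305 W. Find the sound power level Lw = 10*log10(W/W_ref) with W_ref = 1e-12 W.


W / W_ref = 71.2305 / 1e-12 = 7.12305e+13
Lw = 10 * log10(7.12305e+13) = 138.53 dB


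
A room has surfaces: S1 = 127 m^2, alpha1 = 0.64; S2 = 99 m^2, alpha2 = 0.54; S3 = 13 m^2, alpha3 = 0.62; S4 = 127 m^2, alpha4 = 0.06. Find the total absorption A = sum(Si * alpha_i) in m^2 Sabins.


127 * 0.64 = 81.28
99 * 0.54 = 53.46
13 * 0.62 = 8.06
127 * 0.06 = 7.62
A_total = 81.28 + 53.46 + 8.06 + 7.62 = 150.42 m^2


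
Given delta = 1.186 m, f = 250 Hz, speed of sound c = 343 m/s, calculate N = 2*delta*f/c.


N = 2*delta*f/c = 2*delta/lambda, where lambda = c/f
lambda = 343 / 250 = 1.372 m
N = 2 * 1.186 / 1.372 = 1.7289


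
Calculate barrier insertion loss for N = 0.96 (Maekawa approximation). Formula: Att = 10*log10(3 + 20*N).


3 + 20*N = 3 + 20*0.96 = 22.2
Att = 10*log10(22.2) = 13.464 dB


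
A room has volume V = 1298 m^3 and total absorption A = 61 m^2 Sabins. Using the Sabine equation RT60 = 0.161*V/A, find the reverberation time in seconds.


RT60 = 0.161 * 1298 / 61 = 3.4259 s


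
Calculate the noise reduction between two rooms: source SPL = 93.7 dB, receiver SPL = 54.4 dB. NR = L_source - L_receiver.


NR = L_source - L_receiver (difference between source and receiving room levels)
NR = 93.7 - 54.4 = 39.3 dB


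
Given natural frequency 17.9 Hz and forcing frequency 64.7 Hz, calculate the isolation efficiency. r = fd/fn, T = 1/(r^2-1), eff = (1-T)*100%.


r = 64.7 / 17.9 = 3.61453
r^2 - 1 = 3.61453^2 - 1 = 12.0648
T = 1/12.0648 = 0.0828858
Efficiency = (1 - 0.0828858)*100 = 91.711 %


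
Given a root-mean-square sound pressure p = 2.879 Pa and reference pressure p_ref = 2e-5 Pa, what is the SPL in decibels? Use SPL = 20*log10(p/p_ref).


p / p_ref = 2.879 / 2e-5 = 143950
SPL = 20 * log10(143950) = 103.16 dB


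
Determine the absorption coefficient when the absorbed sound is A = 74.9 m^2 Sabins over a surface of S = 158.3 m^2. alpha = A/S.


Absorption coefficient = absorbed power / incident power
alpha = A / S = 74.9 / 158.3 = 0.47315


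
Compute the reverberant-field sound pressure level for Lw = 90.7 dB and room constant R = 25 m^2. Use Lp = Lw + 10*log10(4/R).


4/R = 4/25 = 0.16
Lp = 90.7 + 10*log10(0.16) = 82.741 dB


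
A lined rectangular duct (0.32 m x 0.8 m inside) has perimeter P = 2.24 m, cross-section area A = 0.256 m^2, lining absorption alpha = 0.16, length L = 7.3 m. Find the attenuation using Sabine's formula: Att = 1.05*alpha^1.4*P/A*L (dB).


alpha^1.4 = 0.16^1.4 = 0.076872
Attenuation rate = 1.05 * alpha^1.4 * P / A
= 1.05 * 0.076872 * 2.24 / 0.256 = 0.706262 dB/m
Total Att = 0.706262 * 7.3 = 5.1557 dB


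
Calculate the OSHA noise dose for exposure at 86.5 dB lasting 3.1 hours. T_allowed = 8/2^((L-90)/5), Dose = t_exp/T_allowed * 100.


T_allowed = 8 / 2^((86.5 - 90)/5) = 12.996 hr
Dose = 3.1 / 12.996 * 100 = 23.853 %


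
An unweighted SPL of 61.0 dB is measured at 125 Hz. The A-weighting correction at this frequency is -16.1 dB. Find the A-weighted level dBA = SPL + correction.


A-weighting table: 125 Hz -> -16.1 dB correction
SPL_A = SPL + correction = 61.0 + (-16.1) = 44.9 dBA


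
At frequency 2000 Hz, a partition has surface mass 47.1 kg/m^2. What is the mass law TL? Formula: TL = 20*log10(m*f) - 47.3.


m * f = 47.1 * 2000 = 94200
20*log10(94200) = 99.481 dB
TL = 99.481 - 47.3 = 52.181 dB


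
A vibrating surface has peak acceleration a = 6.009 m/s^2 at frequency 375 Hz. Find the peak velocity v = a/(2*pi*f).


omega = 2*pi*f = 2*pi*375 = 2356.19 rad/s
v = a / omega = 6.009 / 2356.19 = 0.0025503 m/s


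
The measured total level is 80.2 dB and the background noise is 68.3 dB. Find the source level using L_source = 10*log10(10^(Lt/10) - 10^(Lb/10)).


10^(80.2/10) = 1.04713e+08
10^(68.3/10) = 6.76083e+06
Difference = 1.04713e+08 - 6.76083e+06 = 9.79522e+07
L_source = 10*log10(9.79522e+07) = 79.91 dB


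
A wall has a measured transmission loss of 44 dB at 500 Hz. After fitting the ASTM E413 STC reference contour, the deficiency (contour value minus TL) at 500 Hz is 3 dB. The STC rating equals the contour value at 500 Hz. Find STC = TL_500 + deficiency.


By ASTM E413, STC = value of the fitted reference contour at 500 Hz.
Contour value at 500 Hz = TL_500 + deficiency = 44 + 3 = 47
STC = 47


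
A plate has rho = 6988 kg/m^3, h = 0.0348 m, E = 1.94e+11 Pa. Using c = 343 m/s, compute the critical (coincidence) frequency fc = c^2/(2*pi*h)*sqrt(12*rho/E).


12*rho/E = 12*6988/1.94e+11 = 4.32247e-07
sqrt(12*rho/E) = sqrt(4.32247e-07) = 0.000657455
c^2/(2*pi*h) = 343^2/(2*pi*0.0348) = 538058
fc = 538058 * 0.000657455 = 353.75 Hz


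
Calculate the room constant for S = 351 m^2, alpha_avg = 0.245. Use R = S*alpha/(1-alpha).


R = 351 * 0.245 / (1 - 0.245) = 113.9 m^2


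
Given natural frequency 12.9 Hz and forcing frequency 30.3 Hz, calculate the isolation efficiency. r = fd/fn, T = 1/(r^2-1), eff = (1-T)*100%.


r = 30.3 / 12.9 = 2.34884
r^2 - 1 = 2.34884^2 - 1 = 4.51705
T = 1/4.51705 = 0.221383
Efficiency = (1 - 0.221383)*100 = 77.862 %


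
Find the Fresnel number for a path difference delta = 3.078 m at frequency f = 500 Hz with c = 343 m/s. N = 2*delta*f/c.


N = 2*delta*f/c = 2*delta/lambda, where lambda = c/f
lambda = 343 / 500 = 0.686 m
N = 2 * 3.078 / 0.686 = 8.9738


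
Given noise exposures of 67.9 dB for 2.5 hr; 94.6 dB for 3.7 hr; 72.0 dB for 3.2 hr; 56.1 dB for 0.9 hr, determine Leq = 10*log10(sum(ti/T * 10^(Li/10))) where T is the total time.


T_total = 2.5 + 3.7 + 3.2 + 0.9 = 10.3 hr
(2.5/10.3) * 10^(67.9/10) = 1.49659e+06
(3.7/10.3) * 10^(94.6/10) = 1.03601e+09
(3.2/10.3) * 10^(72.0/10) = 4.92394e+06
(0.9/10.3) * 10^(56.1/10) = 35596.3
Sum = 1.49659e+06 + 1.03601e+09 + 4.92394e+06 + 35596.3 = 1.04247e+09
Leq = 10*log10(1.04247e+09) = 90.181 dB


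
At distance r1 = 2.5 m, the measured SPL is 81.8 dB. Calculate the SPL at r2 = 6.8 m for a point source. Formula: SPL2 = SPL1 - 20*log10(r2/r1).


r2/r1 = 6.8/2.5 = 2.72
Correction = 20*log10(2.72) = 8.69138 dB
SPL2 = 81.8 - 8.69138 = 73.109 dB


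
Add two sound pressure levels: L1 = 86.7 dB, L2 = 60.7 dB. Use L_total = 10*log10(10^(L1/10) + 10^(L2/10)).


10^(86.7/10) = 4.67735e+08
10^(60.7/10) = 1.1749e+06
Sum = 4.67735e+08 + 1.1749e+06 = 4.6891e+08
L_total = 10*log10(4.6891e+08) = 86.711 dB


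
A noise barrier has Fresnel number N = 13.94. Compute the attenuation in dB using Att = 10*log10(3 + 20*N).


3 + 20*N = 3 + 20*13.94 = 281.8
Att = 10*log10(281.8) = 24.499 dB


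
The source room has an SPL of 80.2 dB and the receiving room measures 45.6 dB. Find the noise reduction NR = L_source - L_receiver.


NR = L_source - L_receiver (difference between source and receiving room levels)
NR = 80.2 - 45.6 = 34.6 dB


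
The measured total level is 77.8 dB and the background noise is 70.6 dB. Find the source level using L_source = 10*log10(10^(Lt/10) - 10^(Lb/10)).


10^(77.8/10) = 6.0256e+07
10^(70.6/10) = 1.14815e+07
Difference = 6.0256e+07 - 1.14815e+07 = 4.87745e+07
L_source = 10*log10(4.87745e+07) = 76.882 dB


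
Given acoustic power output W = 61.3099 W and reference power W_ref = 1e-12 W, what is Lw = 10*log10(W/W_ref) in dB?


W / W_ref = 61.3099 / 1e-12 = 6.13099e+13
Lw = 10 * log10(6.13099e+13) = 137.88 dB


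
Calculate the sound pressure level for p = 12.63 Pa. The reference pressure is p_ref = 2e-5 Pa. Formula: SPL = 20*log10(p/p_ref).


p / p_ref = 12.63 / 2e-5 = 631500
SPL = 20 * log10(631500) = 116.01 dB


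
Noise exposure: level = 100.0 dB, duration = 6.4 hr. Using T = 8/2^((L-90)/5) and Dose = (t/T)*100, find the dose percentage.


T_allowed = 8 / 2^((100.0 - 90)/5) = 2 hr
Dose = 6.4 / 2 * 100 = 320 %


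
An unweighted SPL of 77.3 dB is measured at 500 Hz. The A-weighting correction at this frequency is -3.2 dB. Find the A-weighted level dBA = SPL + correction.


A-weighting table: 500 Hz -> -3.2 dB correction
SPL_A = SPL + correction = 77.3 + (-3.2) = 74.1 dBA


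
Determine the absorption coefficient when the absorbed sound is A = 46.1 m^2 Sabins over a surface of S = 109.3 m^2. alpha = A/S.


Absorption coefficient = absorbed power / incident power
alpha = A / S = 46.1 / 109.3 = 0.42177


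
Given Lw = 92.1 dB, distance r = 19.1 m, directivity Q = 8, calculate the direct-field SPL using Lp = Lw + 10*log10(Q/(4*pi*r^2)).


4*pi*r^2 = 4*pi*19.1^2 = 4584.34 m^2
Q / (4*pi*r^2) = 8 / 4584.34 = 0.00174507
Lp = 92.1 + 10*log10(0.00174507) = 64.518 dB


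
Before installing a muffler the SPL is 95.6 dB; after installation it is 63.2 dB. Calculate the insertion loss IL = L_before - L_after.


Insertion loss = SPL without muffler - SPL with muffler
IL = 95.6 - 63.2 = 32.4 dB


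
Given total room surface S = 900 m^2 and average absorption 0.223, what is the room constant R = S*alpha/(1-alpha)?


R = 900 * 0.223 / (1 - 0.223) = 258.3 m^2


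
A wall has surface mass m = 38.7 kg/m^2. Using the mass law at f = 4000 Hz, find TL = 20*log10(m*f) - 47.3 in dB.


m * f = 38.7 * 4000 = 154800
20*log10(154800) = 103.795 dB
TL = 103.795 - 47.3 = 56.495 dB


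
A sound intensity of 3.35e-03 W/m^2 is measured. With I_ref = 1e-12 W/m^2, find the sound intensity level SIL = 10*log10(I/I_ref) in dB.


I / I_ref = 3.35e-03 / 1e-12 = 3.35e+09
SIL = 10 * log10(3.35e+09) = 95.25 dB


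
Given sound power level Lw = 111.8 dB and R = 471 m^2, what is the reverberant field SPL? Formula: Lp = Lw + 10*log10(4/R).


4/R = 4/471 = 0.00849257
Lp = 111.8 + 10*log10(0.00849257) = 91.09 dB


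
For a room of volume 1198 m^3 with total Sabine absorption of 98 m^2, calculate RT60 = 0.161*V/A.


RT60 = 0.161 * 1198 / 98 = 1.9681 s


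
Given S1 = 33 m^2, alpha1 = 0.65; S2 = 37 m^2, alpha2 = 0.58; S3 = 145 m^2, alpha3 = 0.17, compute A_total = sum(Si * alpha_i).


33 * 0.65 = 21.45
37 * 0.58 = 21.46
145 * 0.17 = 24.65
A_total = 21.45 + 21.46 + 24.65 = 67.56 m^2


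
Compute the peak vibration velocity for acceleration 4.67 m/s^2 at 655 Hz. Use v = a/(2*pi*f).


omega = 2*pi*f = 2*pi*655 = 4115.49 rad/s
v = a / omega = 4.67 / 4115.49 = 0.0011347 m/s


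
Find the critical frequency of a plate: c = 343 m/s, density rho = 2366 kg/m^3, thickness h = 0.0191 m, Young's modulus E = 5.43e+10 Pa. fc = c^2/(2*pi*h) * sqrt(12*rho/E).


12*rho/E = 12*2366/5.43e+10 = 5.22873e-07
sqrt(12*rho/E) = sqrt(5.22873e-07) = 0.0007231
c^2/(2*pi*h) = 343^2/(2*pi*0.0191) = 980336
fc = 980336 * 0.0007231 = 708.88 Hz


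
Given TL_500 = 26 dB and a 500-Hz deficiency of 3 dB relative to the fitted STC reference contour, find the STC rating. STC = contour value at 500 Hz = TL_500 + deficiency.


By ASTM E413, STC = value of the fitted reference contour at 500 Hz.
Contour value at 500 Hz = TL_500 + deficiency = 26 + 3 = 29
STC = 29


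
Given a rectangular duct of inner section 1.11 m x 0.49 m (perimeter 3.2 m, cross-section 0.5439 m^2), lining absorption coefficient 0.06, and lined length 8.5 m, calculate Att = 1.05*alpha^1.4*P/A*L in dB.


alpha^1.4 = 0.06^1.4 = 0.0194721
Attenuation rate = 1.05 * alpha^1.4 * P / A
= 1.05 * 0.0194721 * 3.2 / 0.5439 = 0.120291 dB/m
Total Att = 0.120291 * 8.5 = 1.0225 dB


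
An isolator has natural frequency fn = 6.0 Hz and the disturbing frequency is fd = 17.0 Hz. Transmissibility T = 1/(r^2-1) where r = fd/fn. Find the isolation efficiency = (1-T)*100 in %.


r = 17.0 / 6.0 = 2.83333
r^2 - 1 = 2.83333^2 - 1 = 7.02776
T = 1/7.02776 = 0.142293
Efficiency = (1 - 0.142293)*100 = 85.771 %


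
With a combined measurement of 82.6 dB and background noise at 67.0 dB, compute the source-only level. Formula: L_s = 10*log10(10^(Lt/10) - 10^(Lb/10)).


10^(82.6/10) = 1.8197e+08
10^(67.0/10) = 5.01187e+06
Difference = 1.8197e+08 - 5.01187e+06 = 1.76958e+08
L_source = 10*log10(1.76958e+08) = 82.479 dB


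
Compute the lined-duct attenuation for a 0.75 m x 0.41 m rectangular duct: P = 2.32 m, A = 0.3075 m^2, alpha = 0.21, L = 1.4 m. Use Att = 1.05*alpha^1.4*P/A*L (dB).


alpha^1.4 = 0.21^1.4 = 0.112488
Attenuation rate = 1.05 * alpha^1.4 * P / A
= 1.05 * 0.112488 * 2.32 / 0.3075 = 0.891124 dB/m
Total Att = 0.891124 * 1.4 = 1.2476 dB


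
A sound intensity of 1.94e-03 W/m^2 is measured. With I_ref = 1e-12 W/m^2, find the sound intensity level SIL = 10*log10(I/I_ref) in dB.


I / I_ref = 1.94e-03 / 1e-12 = 1.94e+09
SIL = 10 * log10(1.94e+09) = 92.878 dB


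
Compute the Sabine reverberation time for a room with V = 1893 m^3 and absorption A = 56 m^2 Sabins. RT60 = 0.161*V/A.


RT60 = 0.161 * 1893 / 56 = 5.4424 s


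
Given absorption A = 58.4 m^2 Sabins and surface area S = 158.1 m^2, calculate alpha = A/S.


Absorption coefficient = absorbed power / incident power
alpha = A / S = 58.4 / 158.1 = 0.36939


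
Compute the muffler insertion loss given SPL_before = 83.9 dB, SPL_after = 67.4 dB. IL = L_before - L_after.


Insertion loss = SPL without muffler - SPL with muffler
IL = 83.9 - 67.4 = 16.5 dB


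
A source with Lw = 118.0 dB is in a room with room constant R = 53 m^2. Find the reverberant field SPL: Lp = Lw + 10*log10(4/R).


4/R = 4/53 = 0.0754717
Lp = 118.0 + 10*log10(0.0754717) = 106.78 dB


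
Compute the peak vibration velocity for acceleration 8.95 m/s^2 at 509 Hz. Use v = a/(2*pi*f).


omega = 2*pi*f = 2*pi*509 = 3198.14 rad/s
v = a / omega = 8.95 / 3198.14 = 0.0027985 m/s


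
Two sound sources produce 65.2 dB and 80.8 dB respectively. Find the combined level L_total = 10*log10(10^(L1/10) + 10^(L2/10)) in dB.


10^(65.2/10) = 3.31131e+06
10^(80.8/10) = 1.20226e+08
Sum = 3.31131e+06 + 1.20226e+08 = 1.23537e+08
L_total = 10*log10(1.23537e+08) = 80.918 dB


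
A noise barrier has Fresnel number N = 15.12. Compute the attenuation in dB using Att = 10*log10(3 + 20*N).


3 + 20*N = 3 + 20*15.12 = 305.4
Att = 10*log10(305.4) = 24.849 dB


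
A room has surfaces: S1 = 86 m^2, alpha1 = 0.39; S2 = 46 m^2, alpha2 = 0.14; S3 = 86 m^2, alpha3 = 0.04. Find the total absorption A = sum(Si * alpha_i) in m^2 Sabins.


86 * 0.39 = 33.54
46 * 0.14 = 6.44
86 * 0.04 = 3.44
A_total = 33.54 + 6.44 + 3.44 = 43.42 m^2


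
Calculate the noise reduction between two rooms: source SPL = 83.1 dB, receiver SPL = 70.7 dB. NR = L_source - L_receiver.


NR = L_source - L_receiver (difference between source and receiving room levels)
NR = 83.1 - 70.7 = 12.4 dB


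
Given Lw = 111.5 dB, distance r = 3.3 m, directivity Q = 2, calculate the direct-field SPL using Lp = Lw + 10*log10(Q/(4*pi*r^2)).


4*pi*r^2 = 4*pi*3.3^2 = 136.848 m^2
Q / (4*pi*r^2) = 2 / 136.848 = 0.0146148
Lp = 111.5 + 10*log10(0.0146148) = 93.148 dB


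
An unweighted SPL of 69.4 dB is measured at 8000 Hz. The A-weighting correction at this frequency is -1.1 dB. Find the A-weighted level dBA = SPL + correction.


A-weighting table: 8000 Hz -> -1.1 dB correction
SPL_A = SPL + correction = 69.4 + (-1.1) = 68.3 dBA


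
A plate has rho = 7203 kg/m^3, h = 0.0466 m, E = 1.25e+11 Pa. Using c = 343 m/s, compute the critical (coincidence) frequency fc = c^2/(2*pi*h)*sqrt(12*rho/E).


12*rho/E = 12*7203/1.25e+11 = 6.91488e-07
sqrt(12*rho/E) = sqrt(6.91488e-07) = 0.000831558
c^2/(2*pi*h) = 343^2/(2*pi*0.0466) = 401812
fc = 401812 * 0.000831558 = 334.13 Hz


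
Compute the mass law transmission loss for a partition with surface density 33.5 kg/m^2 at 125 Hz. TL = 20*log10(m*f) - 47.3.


m * f = 33.5 * 125 = 4187.5
20*log10(4187.5) = 72.4391 dB
TL = 72.4391 - 47.3 = 25.139 dB


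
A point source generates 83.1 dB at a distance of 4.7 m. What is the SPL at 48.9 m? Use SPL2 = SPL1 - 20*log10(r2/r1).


r2/r1 = 48.9/4.7 = 10.4043
Correction = 20*log10(10.4043) = 20.3443 dB
SPL2 = 83.1 - 20.3443 = 62.756 dB


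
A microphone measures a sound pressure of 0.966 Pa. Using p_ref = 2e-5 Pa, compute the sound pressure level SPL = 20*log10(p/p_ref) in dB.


p / p_ref = 0.966 / 2e-5 = 48300
SPL = 20 * log10(48300) = 93.679 dB


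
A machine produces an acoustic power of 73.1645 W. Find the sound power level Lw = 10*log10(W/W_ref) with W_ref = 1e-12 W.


W / W_ref = 73.1645 / 1e-12 = 7.31645e+13
Lw = 10 * log10(7.31645e+13) = 138.64 dB


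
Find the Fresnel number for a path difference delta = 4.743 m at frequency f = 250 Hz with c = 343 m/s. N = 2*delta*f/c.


N = 2*delta*f/c = 2*delta/lambda, where lambda = c/f
lambda = 343 / 250 = 1.372 m
N = 2 * 4.743 / 1.372 = 6.914


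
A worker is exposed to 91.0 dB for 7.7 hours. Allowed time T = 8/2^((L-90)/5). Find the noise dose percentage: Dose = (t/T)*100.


T_allowed = 8 / 2^((91.0 - 90)/5) = 6.9644 hr
Dose = 7.7 / 6.9644 * 100 = 110.56 %


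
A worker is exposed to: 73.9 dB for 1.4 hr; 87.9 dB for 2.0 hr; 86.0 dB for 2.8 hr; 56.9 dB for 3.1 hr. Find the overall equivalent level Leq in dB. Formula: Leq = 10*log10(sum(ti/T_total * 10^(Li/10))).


T_total = 1.4 + 2.0 + 2.8 + 3.1 = 9.3 hr
(1.4/9.3) * 10^(73.9/10) = 3.69526e+06
(2.0/9.3) * 10^(87.9/10) = 1.32601e+08
(2.8/9.3) * 10^(86.0/10) = 1.1986e+08
(3.1/9.3) * 10^(56.9/10) = 163260
Sum = 3.69526e+06 + 1.32601e+08 + 1.1986e+08 + 163260 = 2.5632e+08
Leq = 10*log10(2.5632e+08) = 84.088 dB


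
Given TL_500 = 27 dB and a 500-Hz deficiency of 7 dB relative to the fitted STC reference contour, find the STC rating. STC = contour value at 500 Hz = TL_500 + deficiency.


By ASTM E413, STC = value of the fitted reference contour at 500 Hz.
Contour value at 500 Hz = TL_500 + deficiency = 27 + 7 = 34
STC = 34


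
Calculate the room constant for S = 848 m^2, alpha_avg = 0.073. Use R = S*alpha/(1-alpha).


R = 848 * 0.073 / (1 - 0.073) = 66.779 m^2


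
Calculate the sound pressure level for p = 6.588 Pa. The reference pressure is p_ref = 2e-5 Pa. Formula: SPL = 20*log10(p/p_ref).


p / p_ref = 6.588 / 2e-5 = 329400
SPL = 20 * log10(329400) = 110.35 dB


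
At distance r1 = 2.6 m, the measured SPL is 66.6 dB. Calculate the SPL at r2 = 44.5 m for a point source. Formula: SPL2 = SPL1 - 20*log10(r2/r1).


r2/r1 = 44.5/2.6 = 17.1154
Correction = 20*log10(17.1154) = 24.6677 dB
SPL2 = 66.6 - 24.6677 = 41.932 dB


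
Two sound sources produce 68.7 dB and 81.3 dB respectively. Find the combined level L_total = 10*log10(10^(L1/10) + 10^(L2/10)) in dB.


10^(68.7/10) = 7.4131e+06
10^(81.3/10) = 1.34896e+08
Sum = 7.4131e+06 + 1.34896e+08 = 1.42309e+08
L_total = 10*log10(1.42309e+08) = 81.532 dB


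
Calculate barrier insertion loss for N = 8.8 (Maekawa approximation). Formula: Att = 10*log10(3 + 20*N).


3 + 20*N = 3 + 20*8.8 = 179
Att = 10*log10(179) = 22.529 dB


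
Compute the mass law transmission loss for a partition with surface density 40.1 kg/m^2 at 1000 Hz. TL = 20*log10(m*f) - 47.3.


m * f = 40.1 * 1000 = 40100
20*log10(40100) = 92.0629 dB
TL = 92.0629 - 47.3 = 44.763 dB


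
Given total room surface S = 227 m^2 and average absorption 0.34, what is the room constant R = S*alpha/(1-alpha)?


R = 227 * 0.34 / (1 - 0.34) = 116.94 m^2


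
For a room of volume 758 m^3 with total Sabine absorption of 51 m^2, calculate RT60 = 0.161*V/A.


RT60 = 0.161 * 758 / 51 = 2.3929 s


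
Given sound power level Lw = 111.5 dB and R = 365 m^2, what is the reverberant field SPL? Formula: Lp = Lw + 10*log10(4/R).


4/R = 4/365 = 0.0109589
Lp = 111.5 + 10*log10(0.0109589) = 91.898 dB


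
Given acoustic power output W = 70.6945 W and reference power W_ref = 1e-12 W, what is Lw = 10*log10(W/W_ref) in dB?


W / W_ref = 70.6945 / 1e-12 = 7.06945e+13
Lw = 10 * log10(7.06945e+13) = 138.49 dB


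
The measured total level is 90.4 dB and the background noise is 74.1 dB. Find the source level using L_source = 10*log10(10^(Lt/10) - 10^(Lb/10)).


10^(90.4/10) = 1.09648e+09
10^(74.1/10) = 2.5704e+07
Difference = 1.09648e+09 - 2.5704e+07 = 1.07078e+09
L_source = 10*log10(1.07078e+09) = 90.297 dB


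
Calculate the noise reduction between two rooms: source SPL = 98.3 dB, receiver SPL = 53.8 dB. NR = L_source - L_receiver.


NR = L_source - L_receiver (difference between source and receiving room levels)
NR = 98.3 - 53.8 = 44.5 dB
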